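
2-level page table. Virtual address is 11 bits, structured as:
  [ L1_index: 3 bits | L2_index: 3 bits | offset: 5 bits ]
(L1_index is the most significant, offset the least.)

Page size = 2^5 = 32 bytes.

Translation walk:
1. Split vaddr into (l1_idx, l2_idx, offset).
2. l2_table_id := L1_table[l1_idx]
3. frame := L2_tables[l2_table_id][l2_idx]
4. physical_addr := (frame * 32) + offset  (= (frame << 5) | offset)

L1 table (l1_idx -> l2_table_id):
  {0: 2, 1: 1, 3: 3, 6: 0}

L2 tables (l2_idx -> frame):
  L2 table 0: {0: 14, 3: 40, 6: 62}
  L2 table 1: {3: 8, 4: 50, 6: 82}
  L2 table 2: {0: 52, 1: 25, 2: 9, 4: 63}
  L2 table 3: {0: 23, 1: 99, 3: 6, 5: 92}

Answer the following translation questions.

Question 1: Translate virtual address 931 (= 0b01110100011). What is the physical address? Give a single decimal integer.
Answer: 2947

Derivation:
vaddr = 931 = 0b01110100011
Split: l1_idx=3, l2_idx=5, offset=3
L1[3] = 3
L2[3][5] = 92
paddr = 92 * 32 + 3 = 2947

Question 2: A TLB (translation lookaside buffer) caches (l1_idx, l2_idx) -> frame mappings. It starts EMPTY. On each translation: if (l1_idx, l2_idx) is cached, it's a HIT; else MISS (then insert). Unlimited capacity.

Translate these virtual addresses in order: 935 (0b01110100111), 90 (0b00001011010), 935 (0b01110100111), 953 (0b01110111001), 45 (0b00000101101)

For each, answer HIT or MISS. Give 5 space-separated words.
Answer: MISS MISS HIT HIT MISS

Derivation:
vaddr=935: (3,5) not in TLB -> MISS, insert
vaddr=90: (0,2) not in TLB -> MISS, insert
vaddr=935: (3,5) in TLB -> HIT
vaddr=953: (3,5) in TLB -> HIT
vaddr=45: (0,1) not in TLB -> MISS, insert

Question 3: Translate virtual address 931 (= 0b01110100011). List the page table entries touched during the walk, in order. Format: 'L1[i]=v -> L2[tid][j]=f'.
Answer: L1[3]=3 -> L2[3][5]=92

Derivation:
vaddr = 931 = 0b01110100011
Split: l1_idx=3, l2_idx=5, offset=3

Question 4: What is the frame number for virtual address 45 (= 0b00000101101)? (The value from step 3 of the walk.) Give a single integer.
Answer: 25

Derivation:
vaddr = 45: l1_idx=0, l2_idx=1
L1[0] = 2; L2[2][1] = 25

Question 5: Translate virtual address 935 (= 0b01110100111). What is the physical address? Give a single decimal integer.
Answer: 2951

Derivation:
vaddr = 935 = 0b01110100111
Split: l1_idx=3, l2_idx=5, offset=7
L1[3] = 3
L2[3][5] = 92
paddr = 92 * 32 + 7 = 2951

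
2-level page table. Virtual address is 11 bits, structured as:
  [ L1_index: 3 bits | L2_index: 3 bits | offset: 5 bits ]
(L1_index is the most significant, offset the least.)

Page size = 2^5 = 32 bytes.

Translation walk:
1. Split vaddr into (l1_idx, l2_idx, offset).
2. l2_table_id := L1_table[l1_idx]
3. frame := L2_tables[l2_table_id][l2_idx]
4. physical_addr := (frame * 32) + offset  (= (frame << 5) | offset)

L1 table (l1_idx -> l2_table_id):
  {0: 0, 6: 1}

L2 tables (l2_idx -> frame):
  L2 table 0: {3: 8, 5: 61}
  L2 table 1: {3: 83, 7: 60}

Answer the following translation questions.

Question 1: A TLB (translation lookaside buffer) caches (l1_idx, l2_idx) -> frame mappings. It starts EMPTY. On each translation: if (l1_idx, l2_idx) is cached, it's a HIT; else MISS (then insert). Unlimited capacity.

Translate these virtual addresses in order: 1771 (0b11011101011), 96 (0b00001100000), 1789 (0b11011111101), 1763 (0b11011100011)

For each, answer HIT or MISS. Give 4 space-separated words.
Answer: MISS MISS HIT HIT

Derivation:
vaddr=1771: (6,7) not in TLB -> MISS, insert
vaddr=96: (0,3) not in TLB -> MISS, insert
vaddr=1789: (6,7) in TLB -> HIT
vaddr=1763: (6,7) in TLB -> HIT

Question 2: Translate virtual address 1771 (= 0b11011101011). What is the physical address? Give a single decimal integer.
Answer: 1931

Derivation:
vaddr = 1771 = 0b11011101011
Split: l1_idx=6, l2_idx=7, offset=11
L1[6] = 1
L2[1][7] = 60
paddr = 60 * 32 + 11 = 1931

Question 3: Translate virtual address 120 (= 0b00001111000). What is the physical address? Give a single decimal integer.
Answer: 280

Derivation:
vaddr = 120 = 0b00001111000
Split: l1_idx=0, l2_idx=3, offset=24
L1[0] = 0
L2[0][3] = 8
paddr = 8 * 32 + 24 = 280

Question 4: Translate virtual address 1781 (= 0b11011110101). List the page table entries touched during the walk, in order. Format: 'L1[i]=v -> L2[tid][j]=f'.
Answer: L1[6]=1 -> L2[1][7]=60

Derivation:
vaddr = 1781 = 0b11011110101
Split: l1_idx=6, l2_idx=7, offset=21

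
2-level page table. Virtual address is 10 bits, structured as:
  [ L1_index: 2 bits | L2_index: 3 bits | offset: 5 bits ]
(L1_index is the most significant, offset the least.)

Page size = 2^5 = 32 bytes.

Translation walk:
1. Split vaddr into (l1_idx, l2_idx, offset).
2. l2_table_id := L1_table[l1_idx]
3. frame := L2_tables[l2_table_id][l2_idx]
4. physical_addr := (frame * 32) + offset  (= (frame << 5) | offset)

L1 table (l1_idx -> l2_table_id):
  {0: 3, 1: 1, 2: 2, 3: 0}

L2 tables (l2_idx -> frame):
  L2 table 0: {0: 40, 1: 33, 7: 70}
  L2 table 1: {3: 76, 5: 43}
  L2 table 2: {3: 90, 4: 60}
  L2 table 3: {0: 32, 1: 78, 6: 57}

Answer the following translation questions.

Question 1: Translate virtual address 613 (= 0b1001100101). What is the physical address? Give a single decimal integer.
vaddr = 613 = 0b1001100101
Split: l1_idx=2, l2_idx=3, offset=5
L1[2] = 2
L2[2][3] = 90
paddr = 90 * 32 + 5 = 2885

Answer: 2885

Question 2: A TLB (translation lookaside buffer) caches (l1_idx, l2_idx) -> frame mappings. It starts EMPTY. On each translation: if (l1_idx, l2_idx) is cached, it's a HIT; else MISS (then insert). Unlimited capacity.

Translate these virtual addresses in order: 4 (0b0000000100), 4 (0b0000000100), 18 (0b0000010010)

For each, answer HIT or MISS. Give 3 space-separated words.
vaddr=4: (0,0) not in TLB -> MISS, insert
vaddr=4: (0,0) in TLB -> HIT
vaddr=18: (0,0) in TLB -> HIT

Answer: MISS HIT HIT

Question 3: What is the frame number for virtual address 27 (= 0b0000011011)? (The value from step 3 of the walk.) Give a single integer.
vaddr = 27: l1_idx=0, l2_idx=0
L1[0] = 3; L2[3][0] = 32

Answer: 32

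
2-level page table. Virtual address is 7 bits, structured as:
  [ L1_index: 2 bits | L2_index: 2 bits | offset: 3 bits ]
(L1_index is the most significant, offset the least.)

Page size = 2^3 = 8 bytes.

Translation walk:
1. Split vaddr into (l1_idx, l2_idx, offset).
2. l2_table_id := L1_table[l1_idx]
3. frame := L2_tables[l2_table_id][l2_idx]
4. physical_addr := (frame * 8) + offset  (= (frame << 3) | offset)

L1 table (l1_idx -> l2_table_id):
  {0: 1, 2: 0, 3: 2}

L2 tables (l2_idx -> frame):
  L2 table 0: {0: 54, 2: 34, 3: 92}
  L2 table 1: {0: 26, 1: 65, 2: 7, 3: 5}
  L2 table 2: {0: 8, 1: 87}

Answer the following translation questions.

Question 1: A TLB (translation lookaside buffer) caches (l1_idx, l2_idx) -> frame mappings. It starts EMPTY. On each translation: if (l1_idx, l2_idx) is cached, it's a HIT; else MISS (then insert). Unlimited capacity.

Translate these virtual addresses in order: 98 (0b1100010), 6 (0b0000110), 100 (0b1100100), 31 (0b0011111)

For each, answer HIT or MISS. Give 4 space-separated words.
Answer: MISS MISS HIT MISS

Derivation:
vaddr=98: (3,0) not in TLB -> MISS, insert
vaddr=6: (0,0) not in TLB -> MISS, insert
vaddr=100: (3,0) in TLB -> HIT
vaddr=31: (0,3) not in TLB -> MISS, insert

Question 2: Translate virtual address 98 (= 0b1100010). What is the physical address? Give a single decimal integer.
Answer: 66

Derivation:
vaddr = 98 = 0b1100010
Split: l1_idx=3, l2_idx=0, offset=2
L1[3] = 2
L2[2][0] = 8
paddr = 8 * 8 + 2 = 66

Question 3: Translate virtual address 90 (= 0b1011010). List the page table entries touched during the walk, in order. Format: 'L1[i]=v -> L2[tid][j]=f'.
Answer: L1[2]=0 -> L2[0][3]=92

Derivation:
vaddr = 90 = 0b1011010
Split: l1_idx=2, l2_idx=3, offset=2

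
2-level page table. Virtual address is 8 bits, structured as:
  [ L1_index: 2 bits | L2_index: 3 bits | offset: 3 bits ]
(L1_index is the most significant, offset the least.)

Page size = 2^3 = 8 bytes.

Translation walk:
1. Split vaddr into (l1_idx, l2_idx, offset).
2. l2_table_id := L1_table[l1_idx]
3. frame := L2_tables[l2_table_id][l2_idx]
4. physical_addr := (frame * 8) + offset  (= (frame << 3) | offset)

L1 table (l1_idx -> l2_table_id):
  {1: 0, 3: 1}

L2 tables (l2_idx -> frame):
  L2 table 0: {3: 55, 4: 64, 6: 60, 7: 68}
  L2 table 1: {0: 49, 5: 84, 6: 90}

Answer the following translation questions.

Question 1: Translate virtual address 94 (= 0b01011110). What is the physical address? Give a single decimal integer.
vaddr = 94 = 0b01011110
Split: l1_idx=1, l2_idx=3, offset=6
L1[1] = 0
L2[0][3] = 55
paddr = 55 * 8 + 6 = 446

Answer: 446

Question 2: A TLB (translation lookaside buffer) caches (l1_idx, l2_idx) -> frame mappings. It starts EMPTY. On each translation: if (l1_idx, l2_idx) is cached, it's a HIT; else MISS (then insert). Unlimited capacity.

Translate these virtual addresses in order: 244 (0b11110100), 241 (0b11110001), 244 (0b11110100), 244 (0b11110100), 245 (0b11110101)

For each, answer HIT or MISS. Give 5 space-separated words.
vaddr=244: (3,6) not in TLB -> MISS, insert
vaddr=241: (3,6) in TLB -> HIT
vaddr=244: (3,6) in TLB -> HIT
vaddr=244: (3,6) in TLB -> HIT
vaddr=245: (3,6) in TLB -> HIT

Answer: MISS HIT HIT HIT HIT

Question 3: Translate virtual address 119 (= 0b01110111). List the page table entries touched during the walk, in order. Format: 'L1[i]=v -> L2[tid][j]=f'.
vaddr = 119 = 0b01110111
Split: l1_idx=1, l2_idx=6, offset=7

Answer: L1[1]=0 -> L2[0][6]=60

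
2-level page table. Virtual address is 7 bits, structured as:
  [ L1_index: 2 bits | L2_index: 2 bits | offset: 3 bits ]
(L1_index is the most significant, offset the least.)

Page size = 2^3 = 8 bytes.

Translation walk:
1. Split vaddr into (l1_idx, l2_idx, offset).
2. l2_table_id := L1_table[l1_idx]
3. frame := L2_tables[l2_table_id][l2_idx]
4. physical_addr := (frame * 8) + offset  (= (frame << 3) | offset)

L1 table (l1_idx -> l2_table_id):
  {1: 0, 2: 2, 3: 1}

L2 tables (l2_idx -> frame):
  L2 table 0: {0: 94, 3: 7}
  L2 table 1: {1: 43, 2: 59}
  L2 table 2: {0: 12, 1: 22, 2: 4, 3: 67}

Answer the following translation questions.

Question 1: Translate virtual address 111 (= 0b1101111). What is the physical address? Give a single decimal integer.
Answer: 351

Derivation:
vaddr = 111 = 0b1101111
Split: l1_idx=3, l2_idx=1, offset=7
L1[3] = 1
L2[1][1] = 43
paddr = 43 * 8 + 7 = 351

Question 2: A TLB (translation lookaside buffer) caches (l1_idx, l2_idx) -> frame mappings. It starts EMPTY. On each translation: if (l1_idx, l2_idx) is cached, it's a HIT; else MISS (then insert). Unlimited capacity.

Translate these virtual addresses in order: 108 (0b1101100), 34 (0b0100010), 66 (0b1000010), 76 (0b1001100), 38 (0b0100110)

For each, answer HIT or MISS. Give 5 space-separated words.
vaddr=108: (3,1) not in TLB -> MISS, insert
vaddr=34: (1,0) not in TLB -> MISS, insert
vaddr=66: (2,0) not in TLB -> MISS, insert
vaddr=76: (2,1) not in TLB -> MISS, insert
vaddr=38: (1,0) in TLB -> HIT

Answer: MISS MISS MISS MISS HIT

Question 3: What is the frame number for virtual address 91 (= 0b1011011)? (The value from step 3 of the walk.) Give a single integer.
vaddr = 91: l1_idx=2, l2_idx=3
L1[2] = 2; L2[2][3] = 67

Answer: 67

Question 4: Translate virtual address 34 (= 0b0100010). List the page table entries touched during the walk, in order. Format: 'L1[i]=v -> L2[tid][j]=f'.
Answer: L1[1]=0 -> L2[0][0]=94

Derivation:
vaddr = 34 = 0b0100010
Split: l1_idx=1, l2_idx=0, offset=2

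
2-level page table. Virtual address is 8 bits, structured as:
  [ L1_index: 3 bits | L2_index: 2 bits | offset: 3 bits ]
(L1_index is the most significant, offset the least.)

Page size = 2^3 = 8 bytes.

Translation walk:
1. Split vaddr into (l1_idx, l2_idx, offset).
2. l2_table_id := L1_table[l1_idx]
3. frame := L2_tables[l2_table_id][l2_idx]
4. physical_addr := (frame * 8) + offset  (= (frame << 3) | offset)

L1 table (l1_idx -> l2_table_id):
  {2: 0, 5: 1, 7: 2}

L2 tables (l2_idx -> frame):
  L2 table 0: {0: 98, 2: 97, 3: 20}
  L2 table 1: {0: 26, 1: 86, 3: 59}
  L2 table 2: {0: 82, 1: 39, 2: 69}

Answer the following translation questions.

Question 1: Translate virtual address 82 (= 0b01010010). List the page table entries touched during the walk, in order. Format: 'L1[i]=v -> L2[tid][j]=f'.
Answer: L1[2]=0 -> L2[0][2]=97

Derivation:
vaddr = 82 = 0b01010010
Split: l1_idx=2, l2_idx=2, offset=2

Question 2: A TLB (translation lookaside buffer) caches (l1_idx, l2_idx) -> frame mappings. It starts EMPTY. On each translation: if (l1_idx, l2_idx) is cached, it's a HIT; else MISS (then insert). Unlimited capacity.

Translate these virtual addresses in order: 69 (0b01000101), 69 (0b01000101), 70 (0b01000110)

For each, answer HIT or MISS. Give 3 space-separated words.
Answer: MISS HIT HIT

Derivation:
vaddr=69: (2,0) not in TLB -> MISS, insert
vaddr=69: (2,0) in TLB -> HIT
vaddr=70: (2,0) in TLB -> HIT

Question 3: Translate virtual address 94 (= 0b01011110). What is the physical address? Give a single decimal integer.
vaddr = 94 = 0b01011110
Split: l1_idx=2, l2_idx=3, offset=6
L1[2] = 0
L2[0][3] = 20
paddr = 20 * 8 + 6 = 166

Answer: 166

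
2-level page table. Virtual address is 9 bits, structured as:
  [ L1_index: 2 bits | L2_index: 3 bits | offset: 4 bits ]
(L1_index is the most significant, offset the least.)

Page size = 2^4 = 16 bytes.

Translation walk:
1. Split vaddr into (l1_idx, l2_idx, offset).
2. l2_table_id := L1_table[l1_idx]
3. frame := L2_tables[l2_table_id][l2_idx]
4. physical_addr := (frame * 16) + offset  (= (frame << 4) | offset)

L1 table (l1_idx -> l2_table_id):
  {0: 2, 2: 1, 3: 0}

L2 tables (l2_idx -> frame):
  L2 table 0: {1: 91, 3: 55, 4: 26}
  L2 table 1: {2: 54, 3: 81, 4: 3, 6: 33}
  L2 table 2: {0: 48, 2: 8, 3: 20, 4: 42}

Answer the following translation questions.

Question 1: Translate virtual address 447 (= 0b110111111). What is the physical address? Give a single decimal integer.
vaddr = 447 = 0b110111111
Split: l1_idx=3, l2_idx=3, offset=15
L1[3] = 0
L2[0][3] = 55
paddr = 55 * 16 + 15 = 895

Answer: 895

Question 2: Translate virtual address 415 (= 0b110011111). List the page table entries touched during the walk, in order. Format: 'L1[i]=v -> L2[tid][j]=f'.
vaddr = 415 = 0b110011111
Split: l1_idx=3, l2_idx=1, offset=15

Answer: L1[3]=0 -> L2[0][1]=91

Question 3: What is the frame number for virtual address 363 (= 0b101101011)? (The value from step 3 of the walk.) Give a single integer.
Answer: 33

Derivation:
vaddr = 363: l1_idx=2, l2_idx=6
L1[2] = 1; L2[1][6] = 33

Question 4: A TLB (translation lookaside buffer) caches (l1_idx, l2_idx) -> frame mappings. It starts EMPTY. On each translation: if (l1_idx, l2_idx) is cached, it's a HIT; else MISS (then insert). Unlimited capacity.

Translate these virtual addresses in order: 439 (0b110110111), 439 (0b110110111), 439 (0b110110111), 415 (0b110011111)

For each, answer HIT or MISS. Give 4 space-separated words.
Answer: MISS HIT HIT MISS

Derivation:
vaddr=439: (3,3) not in TLB -> MISS, insert
vaddr=439: (3,3) in TLB -> HIT
vaddr=439: (3,3) in TLB -> HIT
vaddr=415: (3,1) not in TLB -> MISS, insert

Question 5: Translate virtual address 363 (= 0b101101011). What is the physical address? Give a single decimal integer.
vaddr = 363 = 0b101101011
Split: l1_idx=2, l2_idx=6, offset=11
L1[2] = 1
L2[1][6] = 33
paddr = 33 * 16 + 11 = 539

Answer: 539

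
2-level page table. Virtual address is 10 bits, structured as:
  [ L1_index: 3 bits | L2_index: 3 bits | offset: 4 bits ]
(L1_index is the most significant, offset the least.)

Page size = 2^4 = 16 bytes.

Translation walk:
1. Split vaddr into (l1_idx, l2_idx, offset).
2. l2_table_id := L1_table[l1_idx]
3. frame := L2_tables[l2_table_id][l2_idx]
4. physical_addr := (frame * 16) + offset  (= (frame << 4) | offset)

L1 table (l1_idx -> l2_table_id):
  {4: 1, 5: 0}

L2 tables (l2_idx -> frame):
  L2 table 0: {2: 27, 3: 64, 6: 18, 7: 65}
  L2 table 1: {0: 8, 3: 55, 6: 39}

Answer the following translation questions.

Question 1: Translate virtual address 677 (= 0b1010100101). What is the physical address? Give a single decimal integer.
Answer: 437

Derivation:
vaddr = 677 = 0b1010100101
Split: l1_idx=5, l2_idx=2, offset=5
L1[5] = 0
L2[0][2] = 27
paddr = 27 * 16 + 5 = 437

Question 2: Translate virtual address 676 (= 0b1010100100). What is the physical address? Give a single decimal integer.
vaddr = 676 = 0b1010100100
Split: l1_idx=5, l2_idx=2, offset=4
L1[5] = 0
L2[0][2] = 27
paddr = 27 * 16 + 4 = 436

Answer: 436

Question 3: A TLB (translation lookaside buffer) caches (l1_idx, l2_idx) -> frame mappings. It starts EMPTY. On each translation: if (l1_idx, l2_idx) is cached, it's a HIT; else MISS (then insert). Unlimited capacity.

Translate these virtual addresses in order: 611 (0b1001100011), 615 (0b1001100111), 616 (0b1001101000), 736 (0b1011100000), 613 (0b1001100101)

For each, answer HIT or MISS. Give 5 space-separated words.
Answer: MISS HIT HIT MISS HIT

Derivation:
vaddr=611: (4,6) not in TLB -> MISS, insert
vaddr=615: (4,6) in TLB -> HIT
vaddr=616: (4,6) in TLB -> HIT
vaddr=736: (5,6) not in TLB -> MISS, insert
vaddr=613: (4,6) in TLB -> HIT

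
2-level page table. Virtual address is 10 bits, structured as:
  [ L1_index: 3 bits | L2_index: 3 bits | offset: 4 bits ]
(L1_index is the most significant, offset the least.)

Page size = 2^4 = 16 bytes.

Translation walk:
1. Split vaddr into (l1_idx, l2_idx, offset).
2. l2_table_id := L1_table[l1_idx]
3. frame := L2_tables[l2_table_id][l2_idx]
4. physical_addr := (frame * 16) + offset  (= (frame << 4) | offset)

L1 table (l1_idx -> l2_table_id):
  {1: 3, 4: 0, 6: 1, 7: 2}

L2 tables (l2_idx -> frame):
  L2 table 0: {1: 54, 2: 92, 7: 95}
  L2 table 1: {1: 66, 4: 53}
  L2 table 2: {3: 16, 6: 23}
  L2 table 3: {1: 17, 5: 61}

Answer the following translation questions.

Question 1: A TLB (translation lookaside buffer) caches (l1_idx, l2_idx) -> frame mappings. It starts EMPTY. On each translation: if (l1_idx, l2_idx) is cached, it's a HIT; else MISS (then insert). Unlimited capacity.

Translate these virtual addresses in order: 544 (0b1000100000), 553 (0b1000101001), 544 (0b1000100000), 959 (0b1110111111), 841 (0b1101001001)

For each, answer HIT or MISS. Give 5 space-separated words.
Answer: MISS HIT HIT MISS MISS

Derivation:
vaddr=544: (4,2) not in TLB -> MISS, insert
vaddr=553: (4,2) in TLB -> HIT
vaddr=544: (4,2) in TLB -> HIT
vaddr=959: (7,3) not in TLB -> MISS, insert
vaddr=841: (6,4) not in TLB -> MISS, insert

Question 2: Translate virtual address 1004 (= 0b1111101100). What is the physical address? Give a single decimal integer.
Answer: 380

Derivation:
vaddr = 1004 = 0b1111101100
Split: l1_idx=7, l2_idx=6, offset=12
L1[7] = 2
L2[2][6] = 23
paddr = 23 * 16 + 12 = 380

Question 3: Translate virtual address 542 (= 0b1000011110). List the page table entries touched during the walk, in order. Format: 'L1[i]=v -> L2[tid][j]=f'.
Answer: L1[4]=0 -> L2[0][1]=54

Derivation:
vaddr = 542 = 0b1000011110
Split: l1_idx=4, l2_idx=1, offset=14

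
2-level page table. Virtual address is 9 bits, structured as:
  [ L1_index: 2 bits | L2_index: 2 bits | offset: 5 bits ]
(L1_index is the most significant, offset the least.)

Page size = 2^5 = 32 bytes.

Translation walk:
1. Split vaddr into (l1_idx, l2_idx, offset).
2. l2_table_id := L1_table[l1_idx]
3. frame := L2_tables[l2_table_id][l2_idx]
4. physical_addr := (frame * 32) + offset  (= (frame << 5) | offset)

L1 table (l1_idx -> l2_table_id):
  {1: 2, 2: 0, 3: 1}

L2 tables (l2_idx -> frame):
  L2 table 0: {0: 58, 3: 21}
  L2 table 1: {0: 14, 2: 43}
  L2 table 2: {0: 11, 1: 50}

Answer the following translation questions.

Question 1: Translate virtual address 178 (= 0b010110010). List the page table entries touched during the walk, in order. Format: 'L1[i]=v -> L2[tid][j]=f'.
Answer: L1[1]=2 -> L2[2][1]=50

Derivation:
vaddr = 178 = 0b010110010
Split: l1_idx=1, l2_idx=1, offset=18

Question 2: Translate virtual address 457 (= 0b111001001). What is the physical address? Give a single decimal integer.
Answer: 1385

Derivation:
vaddr = 457 = 0b111001001
Split: l1_idx=3, l2_idx=2, offset=9
L1[3] = 1
L2[1][2] = 43
paddr = 43 * 32 + 9 = 1385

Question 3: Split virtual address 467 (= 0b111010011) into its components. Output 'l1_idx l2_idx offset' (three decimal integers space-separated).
vaddr = 467 = 0b111010011
  top 2 bits -> l1_idx = 3
  next 2 bits -> l2_idx = 2
  bottom 5 bits -> offset = 19

Answer: 3 2 19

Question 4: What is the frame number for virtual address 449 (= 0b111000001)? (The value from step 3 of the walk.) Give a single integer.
Answer: 43

Derivation:
vaddr = 449: l1_idx=3, l2_idx=2
L1[3] = 1; L2[1][2] = 43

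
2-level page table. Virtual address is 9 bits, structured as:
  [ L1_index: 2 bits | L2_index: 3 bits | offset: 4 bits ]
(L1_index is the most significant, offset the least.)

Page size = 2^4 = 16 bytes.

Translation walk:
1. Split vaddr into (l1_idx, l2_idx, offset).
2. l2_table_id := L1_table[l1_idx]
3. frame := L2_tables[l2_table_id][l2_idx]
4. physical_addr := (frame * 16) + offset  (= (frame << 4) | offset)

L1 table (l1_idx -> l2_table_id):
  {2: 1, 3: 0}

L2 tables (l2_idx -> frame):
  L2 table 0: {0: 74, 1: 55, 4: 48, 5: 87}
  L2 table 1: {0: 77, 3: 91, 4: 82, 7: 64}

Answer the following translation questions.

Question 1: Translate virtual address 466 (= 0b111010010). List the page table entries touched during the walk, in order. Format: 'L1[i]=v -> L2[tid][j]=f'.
vaddr = 466 = 0b111010010
Split: l1_idx=3, l2_idx=5, offset=2

Answer: L1[3]=0 -> L2[0][5]=87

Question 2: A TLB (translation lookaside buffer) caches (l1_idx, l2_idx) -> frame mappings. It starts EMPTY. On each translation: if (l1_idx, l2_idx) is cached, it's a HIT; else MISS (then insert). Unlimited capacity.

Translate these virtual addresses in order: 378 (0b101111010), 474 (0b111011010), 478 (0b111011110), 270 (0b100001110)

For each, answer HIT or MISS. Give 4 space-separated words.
vaddr=378: (2,7) not in TLB -> MISS, insert
vaddr=474: (3,5) not in TLB -> MISS, insert
vaddr=478: (3,5) in TLB -> HIT
vaddr=270: (2,0) not in TLB -> MISS, insert

Answer: MISS MISS HIT MISS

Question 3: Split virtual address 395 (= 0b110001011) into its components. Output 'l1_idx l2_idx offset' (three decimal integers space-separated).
vaddr = 395 = 0b110001011
  top 2 bits -> l1_idx = 3
  next 3 bits -> l2_idx = 0
  bottom 4 bits -> offset = 11

Answer: 3 0 11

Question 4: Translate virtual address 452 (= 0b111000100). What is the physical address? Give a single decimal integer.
Answer: 772

Derivation:
vaddr = 452 = 0b111000100
Split: l1_idx=3, l2_idx=4, offset=4
L1[3] = 0
L2[0][4] = 48
paddr = 48 * 16 + 4 = 772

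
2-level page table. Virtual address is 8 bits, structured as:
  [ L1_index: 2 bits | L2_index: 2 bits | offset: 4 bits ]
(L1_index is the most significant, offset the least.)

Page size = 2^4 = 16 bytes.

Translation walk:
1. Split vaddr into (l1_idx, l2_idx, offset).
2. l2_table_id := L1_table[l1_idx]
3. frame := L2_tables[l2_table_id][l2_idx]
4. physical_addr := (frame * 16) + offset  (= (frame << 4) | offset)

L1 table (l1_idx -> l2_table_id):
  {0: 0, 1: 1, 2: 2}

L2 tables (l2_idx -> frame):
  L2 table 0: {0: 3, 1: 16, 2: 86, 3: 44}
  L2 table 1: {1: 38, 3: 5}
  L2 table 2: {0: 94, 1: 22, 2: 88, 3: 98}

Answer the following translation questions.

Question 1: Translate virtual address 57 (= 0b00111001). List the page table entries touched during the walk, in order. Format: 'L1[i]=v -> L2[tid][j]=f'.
vaddr = 57 = 0b00111001
Split: l1_idx=0, l2_idx=3, offset=9

Answer: L1[0]=0 -> L2[0][3]=44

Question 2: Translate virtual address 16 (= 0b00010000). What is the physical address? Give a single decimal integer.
Answer: 256

Derivation:
vaddr = 16 = 0b00010000
Split: l1_idx=0, l2_idx=1, offset=0
L1[0] = 0
L2[0][1] = 16
paddr = 16 * 16 + 0 = 256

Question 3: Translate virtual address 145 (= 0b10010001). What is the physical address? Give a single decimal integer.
vaddr = 145 = 0b10010001
Split: l1_idx=2, l2_idx=1, offset=1
L1[2] = 2
L2[2][1] = 22
paddr = 22 * 16 + 1 = 353

Answer: 353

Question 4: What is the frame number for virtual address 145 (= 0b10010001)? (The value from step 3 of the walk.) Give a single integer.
Answer: 22

Derivation:
vaddr = 145: l1_idx=2, l2_idx=1
L1[2] = 2; L2[2][1] = 22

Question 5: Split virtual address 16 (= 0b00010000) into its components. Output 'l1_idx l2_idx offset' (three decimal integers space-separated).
vaddr = 16 = 0b00010000
  top 2 bits -> l1_idx = 0
  next 2 bits -> l2_idx = 1
  bottom 4 bits -> offset = 0

Answer: 0 1 0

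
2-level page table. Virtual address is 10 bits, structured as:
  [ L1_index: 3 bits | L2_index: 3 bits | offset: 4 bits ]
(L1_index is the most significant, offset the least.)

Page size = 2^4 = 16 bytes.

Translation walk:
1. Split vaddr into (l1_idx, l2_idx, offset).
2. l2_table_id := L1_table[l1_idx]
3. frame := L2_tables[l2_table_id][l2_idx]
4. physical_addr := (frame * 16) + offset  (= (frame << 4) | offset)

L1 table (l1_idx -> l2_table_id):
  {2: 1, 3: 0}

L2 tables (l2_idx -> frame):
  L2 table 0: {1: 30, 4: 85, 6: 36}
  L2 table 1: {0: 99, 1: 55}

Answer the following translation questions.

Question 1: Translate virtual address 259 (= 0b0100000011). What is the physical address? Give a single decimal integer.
Answer: 1587

Derivation:
vaddr = 259 = 0b0100000011
Split: l1_idx=2, l2_idx=0, offset=3
L1[2] = 1
L2[1][0] = 99
paddr = 99 * 16 + 3 = 1587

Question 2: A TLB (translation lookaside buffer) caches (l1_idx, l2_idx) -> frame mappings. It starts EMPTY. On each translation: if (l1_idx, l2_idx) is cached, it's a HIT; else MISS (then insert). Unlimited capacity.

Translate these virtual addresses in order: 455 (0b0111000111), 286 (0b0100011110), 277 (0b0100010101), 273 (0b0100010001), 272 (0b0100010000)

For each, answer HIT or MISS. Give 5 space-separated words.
vaddr=455: (3,4) not in TLB -> MISS, insert
vaddr=286: (2,1) not in TLB -> MISS, insert
vaddr=277: (2,1) in TLB -> HIT
vaddr=273: (2,1) in TLB -> HIT
vaddr=272: (2,1) in TLB -> HIT

Answer: MISS MISS HIT HIT HIT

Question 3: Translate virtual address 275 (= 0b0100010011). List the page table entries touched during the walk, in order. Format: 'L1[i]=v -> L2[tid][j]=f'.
Answer: L1[2]=1 -> L2[1][1]=55

Derivation:
vaddr = 275 = 0b0100010011
Split: l1_idx=2, l2_idx=1, offset=3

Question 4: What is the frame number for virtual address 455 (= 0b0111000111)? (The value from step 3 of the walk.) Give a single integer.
Answer: 85

Derivation:
vaddr = 455: l1_idx=3, l2_idx=4
L1[3] = 0; L2[0][4] = 85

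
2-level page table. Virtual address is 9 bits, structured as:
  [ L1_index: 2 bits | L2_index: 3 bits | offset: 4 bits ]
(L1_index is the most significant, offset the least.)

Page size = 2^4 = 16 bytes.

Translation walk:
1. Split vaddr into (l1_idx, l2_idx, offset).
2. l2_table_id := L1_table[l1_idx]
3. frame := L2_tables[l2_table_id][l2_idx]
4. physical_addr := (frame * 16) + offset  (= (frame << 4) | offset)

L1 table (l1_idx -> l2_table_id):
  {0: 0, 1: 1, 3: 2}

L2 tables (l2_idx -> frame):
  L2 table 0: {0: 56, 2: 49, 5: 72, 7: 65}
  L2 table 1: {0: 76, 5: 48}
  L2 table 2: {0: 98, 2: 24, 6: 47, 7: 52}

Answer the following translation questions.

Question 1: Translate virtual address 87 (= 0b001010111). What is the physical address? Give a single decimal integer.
vaddr = 87 = 0b001010111
Split: l1_idx=0, l2_idx=5, offset=7
L1[0] = 0
L2[0][5] = 72
paddr = 72 * 16 + 7 = 1159

Answer: 1159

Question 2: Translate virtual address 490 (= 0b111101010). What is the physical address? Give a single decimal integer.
Answer: 762

Derivation:
vaddr = 490 = 0b111101010
Split: l1_idx=3, l2_idx=6, offset=10
L1[3] = 2
L2[2][6] = 47
paddr = 47 * 16 + 10 = 762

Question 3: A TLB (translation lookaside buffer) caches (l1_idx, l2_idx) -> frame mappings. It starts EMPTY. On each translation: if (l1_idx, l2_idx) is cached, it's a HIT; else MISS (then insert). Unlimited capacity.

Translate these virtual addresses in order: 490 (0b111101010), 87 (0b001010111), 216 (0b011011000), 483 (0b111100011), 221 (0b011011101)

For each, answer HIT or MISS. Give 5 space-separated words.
Answer: MISS MISS MISS HIT HIT

Derivation:
vaddr=490: (3,6) not in TLB -> MISS, insert
vaddr=87: (0,5) not in TLB -> MISS, insert
vaddr=216: (1,5) not in TLB -> MISS, insert
vaddr=483: (3,6) in TLB -> HIT
vaddr=221: (1,5) in TLB -> HIT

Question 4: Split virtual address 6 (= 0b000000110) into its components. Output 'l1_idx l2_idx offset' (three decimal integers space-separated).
vaddr = 6 = 0b000000110
  top 2 bits -> l1_idx = 0
  next 3 bits -> l2_idx = 0
  bottom 4 bits -> offset = 6

Answer: 0 0 6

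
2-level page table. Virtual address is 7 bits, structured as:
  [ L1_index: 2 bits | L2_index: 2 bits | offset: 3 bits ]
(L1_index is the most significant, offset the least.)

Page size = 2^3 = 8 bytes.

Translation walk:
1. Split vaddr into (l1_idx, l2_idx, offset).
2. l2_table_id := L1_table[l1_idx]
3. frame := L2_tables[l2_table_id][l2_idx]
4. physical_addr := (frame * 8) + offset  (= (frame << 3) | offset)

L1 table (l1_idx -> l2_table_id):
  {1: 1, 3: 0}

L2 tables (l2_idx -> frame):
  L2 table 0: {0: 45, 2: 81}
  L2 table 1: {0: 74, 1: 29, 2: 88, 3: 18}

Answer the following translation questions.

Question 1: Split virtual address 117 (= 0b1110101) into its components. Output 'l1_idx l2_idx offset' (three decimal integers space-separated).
Answer: 3 2 5

Derivation:
vaddr = 117 = 0b1110101
  top 2 bits -> l1_idx = 3
  next 2 bits -> l2_idx = 2
  bottom 3 bits -> offset = 5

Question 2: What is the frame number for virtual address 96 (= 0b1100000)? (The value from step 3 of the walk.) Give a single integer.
Answer: 45

Derivation:
vaddr = 96: l1_idx=3, l2_idx=0
L1[3] = 0; L2[0][0] = 45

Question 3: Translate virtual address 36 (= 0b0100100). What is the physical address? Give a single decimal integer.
vaddr = 36 = 0b0100100
Split: l1_idx=1, l2_idx=0, offset=4
L1[1] = 1
L2[1][0] = 74
paddr = 74 * 8 + 4 = 596

Answer: 596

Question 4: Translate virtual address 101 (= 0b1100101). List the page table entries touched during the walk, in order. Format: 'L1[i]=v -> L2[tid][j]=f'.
Answer: L1[3]=0 -> L2[0][0]=45

Derivation:
vaddr = 101 = 0b1100101
Split: l1_idx=3, l2_idx=0, offset=5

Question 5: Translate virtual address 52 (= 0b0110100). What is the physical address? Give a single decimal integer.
Answer: 708

Derivation:
vaddr = 52 = 0b0110100
Split: l1_idx=1, l2_idx=2, offset=4
L1[1] = 1
L2[1][2] = 88
paddr = 88 * 8 + 4 = 708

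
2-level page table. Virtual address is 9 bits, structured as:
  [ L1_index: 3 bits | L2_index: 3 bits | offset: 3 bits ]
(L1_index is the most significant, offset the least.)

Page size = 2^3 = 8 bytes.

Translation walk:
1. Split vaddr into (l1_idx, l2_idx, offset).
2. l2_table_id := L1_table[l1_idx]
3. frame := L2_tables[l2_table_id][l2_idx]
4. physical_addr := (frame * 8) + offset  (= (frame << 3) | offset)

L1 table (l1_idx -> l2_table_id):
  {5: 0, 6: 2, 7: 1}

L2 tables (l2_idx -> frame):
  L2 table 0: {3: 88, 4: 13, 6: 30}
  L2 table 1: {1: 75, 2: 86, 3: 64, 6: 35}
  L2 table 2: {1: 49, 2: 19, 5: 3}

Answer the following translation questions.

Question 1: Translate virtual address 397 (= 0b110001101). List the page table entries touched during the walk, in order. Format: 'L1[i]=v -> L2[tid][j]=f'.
Answer: L1[6]=2 -> L2[2][1]=49

Derivation:
vaddr = 397 = 0b110001101
Split: l1_idx=6, l2_idx=1, offset=5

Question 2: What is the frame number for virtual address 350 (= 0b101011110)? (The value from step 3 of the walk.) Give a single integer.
Answer: 88

Derivation:
vaddr = 350: l1_idx=5, l2_idx=3
L1[5] = 0; L2[0][3] = 88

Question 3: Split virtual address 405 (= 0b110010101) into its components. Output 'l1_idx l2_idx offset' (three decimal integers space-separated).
Answer: 6 2 5

Derivation:
vaddr = 405 = 0b110010101
  top 3 bits -> l1_idx = 6
  next 3 bits -> l2_idx = 2
  bottom 3 bits -> offset = 5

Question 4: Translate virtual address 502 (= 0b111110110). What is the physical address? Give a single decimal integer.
vaddr = 502 = 0b111110110
Split: l1_idx=7, l2_idx=6, offset=6
L1[7] = 1
L2[1][6] = 35
paddr = 35 * 8 + 6 = 286

Answer: 286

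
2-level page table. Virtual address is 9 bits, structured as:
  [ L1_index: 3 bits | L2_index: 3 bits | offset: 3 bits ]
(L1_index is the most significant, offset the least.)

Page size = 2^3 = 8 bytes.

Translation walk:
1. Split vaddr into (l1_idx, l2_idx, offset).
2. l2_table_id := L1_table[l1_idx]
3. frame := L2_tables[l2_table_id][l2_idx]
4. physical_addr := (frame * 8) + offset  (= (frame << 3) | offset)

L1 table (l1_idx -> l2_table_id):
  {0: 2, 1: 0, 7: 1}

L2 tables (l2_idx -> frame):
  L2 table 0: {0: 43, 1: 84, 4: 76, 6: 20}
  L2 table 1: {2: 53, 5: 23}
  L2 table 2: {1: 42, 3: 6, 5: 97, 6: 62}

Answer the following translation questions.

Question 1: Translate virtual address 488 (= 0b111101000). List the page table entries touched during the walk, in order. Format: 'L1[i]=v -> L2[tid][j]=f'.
Answer: L1[7]=1 -> L2[1][5]=23

Derivation:
vaddr = 488 = 0b111101000
Split: l1_idx=7, l2_idx=5, offset=0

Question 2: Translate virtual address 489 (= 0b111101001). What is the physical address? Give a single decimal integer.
vaddr = 489 = 0b111101001
Split: l1_idx=7, l2_idx=5, offset=1
L1[7] = 1
L2[1][5] = 23
paddr = 23 * 8 + 1 = 185

Answer: 185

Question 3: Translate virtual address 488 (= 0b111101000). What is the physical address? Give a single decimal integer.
vaddr = 488 = 0b111101000
Split: l1_idx=7, l2_idx=5, offset=0
L1[7] = 1
L2[1][5] = 23
paddr = 23 * 8 + 0 = 184

Answer: 184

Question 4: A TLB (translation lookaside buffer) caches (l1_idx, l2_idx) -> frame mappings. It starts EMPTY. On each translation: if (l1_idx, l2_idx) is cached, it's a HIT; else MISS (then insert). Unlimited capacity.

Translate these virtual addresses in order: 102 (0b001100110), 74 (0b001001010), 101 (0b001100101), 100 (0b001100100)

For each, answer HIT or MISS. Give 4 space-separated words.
Answer: MISS MISS HIT HIT

Derivation:
vaddr=102: (1,4) not in TLB -> MISS, insert
vaddr=74: (1,1) not in TLB -> MISS, insert
vaddr=101: (1,4) in TLB -> HIT
vaddr=100: (1,4) in TLB -> HIT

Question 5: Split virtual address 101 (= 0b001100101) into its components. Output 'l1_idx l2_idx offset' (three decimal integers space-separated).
Answer: 1 4 5

Derivation:
vaddr = 101 = 0b001100101
  top 3 bits -> l1_idx = 1
  next 3 bits -> l2_idx = 4
  bottom 3 bits -> offset = 5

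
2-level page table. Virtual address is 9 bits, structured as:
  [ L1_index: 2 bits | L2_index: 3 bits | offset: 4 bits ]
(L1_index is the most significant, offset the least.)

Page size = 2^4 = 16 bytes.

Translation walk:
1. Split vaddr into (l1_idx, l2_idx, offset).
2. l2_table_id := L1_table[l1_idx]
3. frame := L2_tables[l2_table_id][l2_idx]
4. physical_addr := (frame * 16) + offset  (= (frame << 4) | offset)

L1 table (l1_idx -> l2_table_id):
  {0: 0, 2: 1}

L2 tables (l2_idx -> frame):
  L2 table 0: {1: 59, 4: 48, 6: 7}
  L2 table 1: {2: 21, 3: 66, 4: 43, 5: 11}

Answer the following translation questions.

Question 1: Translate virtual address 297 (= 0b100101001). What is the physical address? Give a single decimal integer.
Answer: 345

Derivation:
vaddr = 297 = 0b100101001
Split: l1_idx=2, l2_idx=2, offset=9
L1[2] = 1
L2[1][2] = 21
paddr = 21 * 16 + 9 = 345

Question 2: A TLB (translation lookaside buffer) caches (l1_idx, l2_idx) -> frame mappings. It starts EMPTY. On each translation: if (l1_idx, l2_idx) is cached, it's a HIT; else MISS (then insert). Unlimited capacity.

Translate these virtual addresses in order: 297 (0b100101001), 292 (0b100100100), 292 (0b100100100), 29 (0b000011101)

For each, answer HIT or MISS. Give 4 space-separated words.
Answer: MISS HIT HIT MISS

Derivation:
vaddr=297: (2,2) not in TLB -> MISS, insert
vaddr=292: (2,2) in TLB -> HIT
vaddr=292: (2,2) in TLB -> HIT
vaddr=29: (0,1) not in TLB -> MISS, insert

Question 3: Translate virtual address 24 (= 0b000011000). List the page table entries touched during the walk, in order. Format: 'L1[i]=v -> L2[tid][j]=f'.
Answer: L1[0]=0 -> L2[0][1]=59

Derivation:
vaddr = 24 = 0b000011000
Split: l1_idx=0, l2_idx=1, offset=8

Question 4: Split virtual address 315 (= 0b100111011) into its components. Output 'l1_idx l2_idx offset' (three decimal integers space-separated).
vaddr = 315 = 0b100111011
  top 2 bits -> l1_idx = 2
  next 3 bits -> l2_idx = 3
  bottom 4 bits -> offset = 11

Answer: 2 3 11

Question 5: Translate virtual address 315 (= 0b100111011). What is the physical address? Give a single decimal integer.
vaddr = 315 = 0b100111011
Split: l1_idx=2, l2_idx=3, offset=11
L1[2] = 1
L2[1][3] = 66
paddr = 66 * 16 + 11 = 1067

Answer: 1067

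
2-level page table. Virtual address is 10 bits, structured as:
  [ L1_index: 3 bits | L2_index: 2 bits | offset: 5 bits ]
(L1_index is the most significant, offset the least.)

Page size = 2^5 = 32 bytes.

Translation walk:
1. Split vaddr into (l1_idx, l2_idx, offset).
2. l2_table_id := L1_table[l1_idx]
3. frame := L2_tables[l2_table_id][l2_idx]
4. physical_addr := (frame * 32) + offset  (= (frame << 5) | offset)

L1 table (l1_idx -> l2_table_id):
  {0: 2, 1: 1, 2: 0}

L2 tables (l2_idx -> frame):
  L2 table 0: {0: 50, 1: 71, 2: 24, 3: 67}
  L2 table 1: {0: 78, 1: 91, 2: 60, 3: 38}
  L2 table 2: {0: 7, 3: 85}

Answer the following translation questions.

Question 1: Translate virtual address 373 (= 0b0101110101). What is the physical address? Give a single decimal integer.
Answer: 2165

Derivation:
vaddr = 373 = 0b0101110101
Split: l1_idx=2, l2_idx=3, offset=21
L1[2] = 0
L2[0][3] = 67
paddr = 67 * 32 + 21 = 2165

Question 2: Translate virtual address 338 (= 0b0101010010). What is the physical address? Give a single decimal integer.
Answer: 786

Derivation:
vaddr = 338 = 0b0101010010
Split: l1_idx=2, l2_idx=2, offset=18
L1[2] = 0
L2[0][2] = 24
paddr = 24 * 32 + 18 = 786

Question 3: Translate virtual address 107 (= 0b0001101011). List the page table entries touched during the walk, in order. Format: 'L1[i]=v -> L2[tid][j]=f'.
vaddr = 107 = 0b0001101011
Split: l1_idx=0, l2_idx=3, offset=11

Answer: L1[0]=2 -> L2[2][3]=85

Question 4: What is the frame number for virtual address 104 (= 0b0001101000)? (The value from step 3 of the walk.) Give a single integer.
vaddr = 104: l1_idx=0, l2_idx=3
L1[0] = 2; L2[2][3] = 85

Answer: 85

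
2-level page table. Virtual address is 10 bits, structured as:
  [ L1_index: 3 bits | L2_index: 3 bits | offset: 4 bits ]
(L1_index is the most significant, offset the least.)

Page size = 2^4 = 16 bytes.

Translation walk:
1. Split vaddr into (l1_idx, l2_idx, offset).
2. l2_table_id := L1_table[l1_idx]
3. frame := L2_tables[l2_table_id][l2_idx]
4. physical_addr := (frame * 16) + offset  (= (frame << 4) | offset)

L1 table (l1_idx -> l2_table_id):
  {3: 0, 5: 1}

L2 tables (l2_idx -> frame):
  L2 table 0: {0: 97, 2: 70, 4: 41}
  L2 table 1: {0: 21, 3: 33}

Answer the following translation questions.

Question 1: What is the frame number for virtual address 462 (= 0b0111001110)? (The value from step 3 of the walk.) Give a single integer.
Answer: 41

Derivation:
vaddr = 462: l1_idx=3, l2_idx=4
L1[3] = 0; L2[0][4] = 41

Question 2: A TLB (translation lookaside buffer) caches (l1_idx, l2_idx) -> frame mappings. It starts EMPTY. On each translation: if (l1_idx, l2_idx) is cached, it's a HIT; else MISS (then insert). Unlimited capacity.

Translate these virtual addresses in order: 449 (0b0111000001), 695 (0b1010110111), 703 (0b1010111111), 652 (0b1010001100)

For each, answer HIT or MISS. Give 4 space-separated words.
Answer: MISS MISS HIT MISS

Derivation:
vaddr=449: (3,4) not in TLB -> MISS, insert
vaddr=695: (5,3) not in TLB -> MISS, insert
vaddr=703: (5,3) in TLB -> HIT
vaddr=652: (5,0) not in TLB -> MISS, insert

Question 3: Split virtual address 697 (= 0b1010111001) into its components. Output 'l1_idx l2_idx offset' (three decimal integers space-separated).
vaddr = 697 = 0b1010111001
  top 3 bits -> l1_idx = 5
  next 3 bits -> l2_idx = 3
  bottom 4 bits -> offset = 9

Answer: 5 3 9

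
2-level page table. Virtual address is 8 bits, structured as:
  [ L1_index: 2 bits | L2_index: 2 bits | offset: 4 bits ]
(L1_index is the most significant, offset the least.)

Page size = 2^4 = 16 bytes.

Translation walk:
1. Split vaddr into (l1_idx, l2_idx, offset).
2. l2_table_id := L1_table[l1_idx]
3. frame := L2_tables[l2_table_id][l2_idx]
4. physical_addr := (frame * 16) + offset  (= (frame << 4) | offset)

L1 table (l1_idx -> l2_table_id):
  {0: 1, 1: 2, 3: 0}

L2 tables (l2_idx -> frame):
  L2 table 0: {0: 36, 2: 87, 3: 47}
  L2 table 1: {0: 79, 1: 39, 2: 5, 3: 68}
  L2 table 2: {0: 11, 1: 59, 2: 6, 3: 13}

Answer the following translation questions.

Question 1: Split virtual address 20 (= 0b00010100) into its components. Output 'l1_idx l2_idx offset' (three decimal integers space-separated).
vaddr = 20 = 0b00010100
  top 2 bits -> l1_idx = 0
  next 2 bits -> l2_idx = 1
  bottom 4 bits -> offset = 4

Answer: 0 1 4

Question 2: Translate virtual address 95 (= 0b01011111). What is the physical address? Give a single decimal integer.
Answer: 959

Derivation:
vaddr = 95 = 0b01011111
Split: l1_idx=1, l2_idx=1, offset=15
L1[1] = 2
L2[2][1] = 59
paddr = 59 * 16 + 15 = 959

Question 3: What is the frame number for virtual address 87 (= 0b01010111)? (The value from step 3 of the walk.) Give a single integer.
vaddr = 87: l1_idx=1, l2_idx=1
L1[1] = 2; L2[2][1] = 59

Answer: 59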